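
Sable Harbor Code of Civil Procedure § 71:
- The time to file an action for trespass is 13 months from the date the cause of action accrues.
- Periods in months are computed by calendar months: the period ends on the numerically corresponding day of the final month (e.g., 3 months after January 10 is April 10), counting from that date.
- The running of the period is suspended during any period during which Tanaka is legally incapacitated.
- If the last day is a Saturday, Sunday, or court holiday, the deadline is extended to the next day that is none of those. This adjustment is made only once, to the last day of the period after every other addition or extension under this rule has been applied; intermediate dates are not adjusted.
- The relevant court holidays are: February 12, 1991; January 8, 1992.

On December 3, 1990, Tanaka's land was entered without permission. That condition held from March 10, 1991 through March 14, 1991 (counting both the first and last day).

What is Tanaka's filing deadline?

January 9, 1992

13 months after December 3, 1990 is January 3, 1992.
From March 10, 1991 through March 14, 1991 inclusive is 5 days; tolling adds 5 days: January 3, 1992 + 5 days = January 8, 1992.
January 8, 1992 is a listed holiday. The next qualifying day is January 9, 1992.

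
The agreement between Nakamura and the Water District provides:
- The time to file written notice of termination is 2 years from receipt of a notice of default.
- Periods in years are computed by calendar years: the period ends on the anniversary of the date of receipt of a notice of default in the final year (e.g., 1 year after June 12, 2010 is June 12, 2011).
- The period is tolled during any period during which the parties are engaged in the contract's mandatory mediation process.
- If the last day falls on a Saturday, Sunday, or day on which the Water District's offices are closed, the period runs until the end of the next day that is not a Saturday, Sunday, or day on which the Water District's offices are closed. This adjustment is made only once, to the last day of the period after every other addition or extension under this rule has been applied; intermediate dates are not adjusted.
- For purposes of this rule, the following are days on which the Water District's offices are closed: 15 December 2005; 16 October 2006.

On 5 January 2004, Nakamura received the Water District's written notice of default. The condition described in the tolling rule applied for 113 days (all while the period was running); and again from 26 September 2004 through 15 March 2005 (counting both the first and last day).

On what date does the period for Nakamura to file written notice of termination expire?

October 17, 2006

2 years after 5 January 2004 is January 5, 2006.
Tolling adds 113 days: January 5, 2006 + 113 days = April 28, 2006.
From September 26, 2004 through March 15, 2005 inclusive is 171 days; tolling adds 171 days: April 28, 2006 + 171 days = October 16, 2006.
October 16, 2006 is a listed holiday. The next qualifying day is October 17, 2006.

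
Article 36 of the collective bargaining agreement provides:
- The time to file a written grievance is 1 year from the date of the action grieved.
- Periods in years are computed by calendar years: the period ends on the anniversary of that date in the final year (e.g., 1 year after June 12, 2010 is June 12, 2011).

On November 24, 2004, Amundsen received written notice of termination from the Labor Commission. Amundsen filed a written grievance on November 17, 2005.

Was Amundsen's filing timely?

Yes

1 year after November 24, 2004 is November 24, 2005.
The deadline is November 24, 2005; the filing on November 17, 2005 is on or before that date.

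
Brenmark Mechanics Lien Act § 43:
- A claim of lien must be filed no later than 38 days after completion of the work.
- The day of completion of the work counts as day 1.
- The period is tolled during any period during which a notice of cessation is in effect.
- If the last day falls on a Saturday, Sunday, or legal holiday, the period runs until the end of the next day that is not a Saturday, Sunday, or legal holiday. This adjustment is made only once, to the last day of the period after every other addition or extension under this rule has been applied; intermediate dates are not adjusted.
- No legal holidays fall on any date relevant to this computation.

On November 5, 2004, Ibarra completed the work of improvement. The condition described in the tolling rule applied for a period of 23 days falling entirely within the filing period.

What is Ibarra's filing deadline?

January 4, 2005

Counting November 5, 2004 as day 1, day 38 is December 12, 2004.
Tolling adds 23 days: December 12, 2004 + 23 days = January 4, 2005.
January 4, 2005 is a Tuesday and not a legal holiday, so no extension applies.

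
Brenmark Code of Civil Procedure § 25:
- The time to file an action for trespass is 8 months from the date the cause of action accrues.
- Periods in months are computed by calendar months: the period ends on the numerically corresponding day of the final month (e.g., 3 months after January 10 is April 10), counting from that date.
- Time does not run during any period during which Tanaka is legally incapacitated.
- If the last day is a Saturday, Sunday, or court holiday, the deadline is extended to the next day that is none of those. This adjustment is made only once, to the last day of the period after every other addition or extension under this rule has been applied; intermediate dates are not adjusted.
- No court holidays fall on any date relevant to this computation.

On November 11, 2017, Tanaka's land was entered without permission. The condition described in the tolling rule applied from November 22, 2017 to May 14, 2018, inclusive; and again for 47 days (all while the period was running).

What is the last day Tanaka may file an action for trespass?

February 18, 2019

8 months after November 11, 2017 is July 11, 2018.
From November 22, 2017 through May 14, 2018 inclusive is 174 days; tolling adds 174 days: July 11, 2018 + 174 days = January 1, 2019.
Tolling adds 47 days: January 1, 2019 + 47 days = February 17, 2019.
February 17, 2019 is Sunday. The next qualifying day is February 18, 2019.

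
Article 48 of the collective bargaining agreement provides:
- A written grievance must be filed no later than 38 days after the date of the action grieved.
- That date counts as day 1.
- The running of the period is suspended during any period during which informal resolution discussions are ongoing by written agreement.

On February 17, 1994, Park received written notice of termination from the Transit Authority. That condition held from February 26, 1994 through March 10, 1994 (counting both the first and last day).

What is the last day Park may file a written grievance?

April 8, 1994

Counting February 17, 1994 as day 1, day 38 is March 26, 1994.
From February 26, 1994 through March 10, 1994 inclusive is 13 days; tolling adds 13 days: March 26, 1994 + 13 days = April 8, 1994.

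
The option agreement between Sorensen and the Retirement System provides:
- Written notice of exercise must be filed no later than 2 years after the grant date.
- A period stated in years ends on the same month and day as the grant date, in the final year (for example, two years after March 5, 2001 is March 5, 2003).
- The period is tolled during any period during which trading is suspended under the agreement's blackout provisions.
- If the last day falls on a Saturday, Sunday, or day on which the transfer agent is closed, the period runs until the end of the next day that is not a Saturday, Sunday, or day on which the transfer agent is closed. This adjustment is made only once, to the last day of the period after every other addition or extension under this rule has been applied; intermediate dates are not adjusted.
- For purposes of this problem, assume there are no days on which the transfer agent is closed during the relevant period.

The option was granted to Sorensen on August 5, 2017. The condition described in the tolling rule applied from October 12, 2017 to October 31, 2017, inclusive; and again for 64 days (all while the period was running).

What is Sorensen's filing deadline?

2 years after August 5, 2017 is August 5, 2019.
From October 12, 2017 through October 31, 2017 inclusive is 20 days; tolling adds 20 days: August 5, 2019 + 20 days = August 25, 2019.
Tolling adds 64 days: August 25, 2019 + 64 days = October 28, 2019.
October 28, 2019 is a Monday and not a day on which the transfer agent is closed, so no extension applies.

October 28, 2019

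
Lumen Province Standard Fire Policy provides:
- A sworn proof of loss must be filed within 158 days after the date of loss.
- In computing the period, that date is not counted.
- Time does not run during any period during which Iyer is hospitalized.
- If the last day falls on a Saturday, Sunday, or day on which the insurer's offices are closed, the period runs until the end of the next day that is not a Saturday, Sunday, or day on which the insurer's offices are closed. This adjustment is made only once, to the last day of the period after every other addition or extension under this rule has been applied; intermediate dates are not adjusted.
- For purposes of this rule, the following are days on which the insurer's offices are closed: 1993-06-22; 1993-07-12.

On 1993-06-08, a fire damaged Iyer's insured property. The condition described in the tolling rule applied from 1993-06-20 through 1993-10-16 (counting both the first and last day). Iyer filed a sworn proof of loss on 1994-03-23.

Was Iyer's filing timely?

No

158 days after 1993-06-08 is November 13, 1993.
From June 20, 1993 through October 16, 1993 inclusive is 119 days; tolling adds 119 days: November 13, 1993 + 119 days = March 12, 1994.
March 12, 1994 is Saturday; March 13, 1994 is Sunday. The next qualifying day is March 14, 1994.
The deadline is March 14, 1994; the filing on March 23, 1994 is after that date.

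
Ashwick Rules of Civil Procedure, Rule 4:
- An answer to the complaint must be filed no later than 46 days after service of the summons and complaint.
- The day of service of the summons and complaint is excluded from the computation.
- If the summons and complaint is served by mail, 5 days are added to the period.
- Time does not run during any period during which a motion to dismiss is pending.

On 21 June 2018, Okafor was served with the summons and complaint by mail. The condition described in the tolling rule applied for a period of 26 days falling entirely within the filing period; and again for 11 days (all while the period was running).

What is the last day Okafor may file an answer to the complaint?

46 days after 21 June 2018 is August 6, 2018.
Service was by mail, adding 5 days: August 6, 2018 + 5 days = August 11, 2018.
Tolling adds 26 days: August 11, 2018 + 26 days = September 6, 2018.
Tolling adds 11 days: September 6, 2018 + 11 days = September 17, 2018.

September 17, 2018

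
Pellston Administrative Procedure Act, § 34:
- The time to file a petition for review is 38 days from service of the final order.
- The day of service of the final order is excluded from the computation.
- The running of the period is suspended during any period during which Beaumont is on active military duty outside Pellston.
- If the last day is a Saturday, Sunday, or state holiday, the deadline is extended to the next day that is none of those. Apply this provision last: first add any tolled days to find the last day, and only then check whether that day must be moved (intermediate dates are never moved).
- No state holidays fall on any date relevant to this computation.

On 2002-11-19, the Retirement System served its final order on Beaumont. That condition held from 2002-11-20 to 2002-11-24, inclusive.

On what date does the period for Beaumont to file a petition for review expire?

January 1, 2003

38 days after 2002-11-19 is December 27, 2002.
From November 20, 2002 through November 24, 2002 inclusive is 5 days; tolling adds 5 days: December 27, 2002 + 5 days = January 1, 2003.
January 1, 2003 is a Wednesday and not a state holiday, so no extension applies.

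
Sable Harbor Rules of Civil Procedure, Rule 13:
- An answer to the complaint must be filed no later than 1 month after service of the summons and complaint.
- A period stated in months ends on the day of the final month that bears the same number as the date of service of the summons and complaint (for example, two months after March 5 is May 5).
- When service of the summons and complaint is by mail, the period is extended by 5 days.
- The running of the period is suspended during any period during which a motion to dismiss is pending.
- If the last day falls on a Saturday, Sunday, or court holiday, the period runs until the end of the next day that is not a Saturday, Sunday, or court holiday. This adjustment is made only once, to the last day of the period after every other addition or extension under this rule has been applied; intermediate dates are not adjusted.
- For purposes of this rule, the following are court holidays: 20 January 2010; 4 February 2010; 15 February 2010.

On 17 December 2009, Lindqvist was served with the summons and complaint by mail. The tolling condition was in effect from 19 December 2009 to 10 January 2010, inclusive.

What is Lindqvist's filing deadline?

February 16, 2010

1 month after 17 December 2009 is January 17, 2010.
Service was by mail, adding 5 days: January 17, 2010 + 5 days = January 22, 2010.
From December 19, 2009 through January 10, 2010 inclusive is 23 days; tolling adds 23 days: January 22, 2010 + 23 days = February 14, 2010.
February 14, 2010 is Sunday; February 15, 2010 is a listed holiday. The next qualifying day is February 16, 2010.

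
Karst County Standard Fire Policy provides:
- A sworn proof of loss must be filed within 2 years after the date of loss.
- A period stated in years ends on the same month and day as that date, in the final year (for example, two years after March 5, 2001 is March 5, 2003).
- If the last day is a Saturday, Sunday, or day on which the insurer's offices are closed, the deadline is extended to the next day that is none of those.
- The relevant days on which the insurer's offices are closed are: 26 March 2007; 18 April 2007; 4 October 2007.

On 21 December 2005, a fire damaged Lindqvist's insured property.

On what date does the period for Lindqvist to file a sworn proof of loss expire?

2 years after 21 December 2005 is December 21, 2007.
December 21, 2007 is a Friday and not a day on which the insurer's offices are closed, so no extension applies.

December 21, 2007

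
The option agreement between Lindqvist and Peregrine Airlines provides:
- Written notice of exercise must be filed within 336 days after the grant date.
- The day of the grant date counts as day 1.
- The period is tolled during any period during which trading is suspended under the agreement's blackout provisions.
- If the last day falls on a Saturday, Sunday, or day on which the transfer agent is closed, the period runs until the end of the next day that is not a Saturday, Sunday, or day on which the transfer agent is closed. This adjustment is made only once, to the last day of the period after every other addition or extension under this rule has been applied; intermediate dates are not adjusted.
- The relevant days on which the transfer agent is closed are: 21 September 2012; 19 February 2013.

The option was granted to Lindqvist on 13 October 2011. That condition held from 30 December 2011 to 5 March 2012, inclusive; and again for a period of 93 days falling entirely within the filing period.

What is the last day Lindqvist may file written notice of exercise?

February 20, 2013

Counting 13 October 2011 as day 1, day 336 is September 12, 2012.
From December 30, 2011 through March 5, 2012 inclusive is 67 days; tolling adds 67 days: September 12, 2012 + 67 days = November 18, 2012.
Tolling adds 93 days: November 18, 2012 + 93 days = February 19, 2013.
February 19, 2013 is a listed holiday. The next qualifying day is February 20, 2013.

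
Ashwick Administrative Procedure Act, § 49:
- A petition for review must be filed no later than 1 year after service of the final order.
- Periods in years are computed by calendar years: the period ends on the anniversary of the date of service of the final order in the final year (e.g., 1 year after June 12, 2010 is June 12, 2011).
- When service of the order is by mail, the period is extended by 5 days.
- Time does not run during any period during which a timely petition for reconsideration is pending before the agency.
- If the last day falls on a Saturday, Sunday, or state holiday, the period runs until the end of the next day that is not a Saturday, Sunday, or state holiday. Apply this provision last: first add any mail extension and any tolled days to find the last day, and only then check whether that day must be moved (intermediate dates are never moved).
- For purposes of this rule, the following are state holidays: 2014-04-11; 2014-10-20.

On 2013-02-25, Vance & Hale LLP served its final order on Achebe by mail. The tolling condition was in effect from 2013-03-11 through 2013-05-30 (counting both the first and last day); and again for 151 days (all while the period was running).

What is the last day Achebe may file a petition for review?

October 21, 2014

1 year after 2013-02-25 is February 25, 2014.
Service was by mail, adding 5 days: February 25, 2014 + 5 days = March 2, 2014.
From March 11, 2013 through May 30, 2013 inclusive is 81 days; tolling adds 81 days: March 2, 2014 + 81 days = May 22, 2014.
Tolling adds 151 days: May 22, 2014 + 151 days = October 20, 2014.
October 20, 2014 is a listed holiday. The next qualifying day is October 21, 2014.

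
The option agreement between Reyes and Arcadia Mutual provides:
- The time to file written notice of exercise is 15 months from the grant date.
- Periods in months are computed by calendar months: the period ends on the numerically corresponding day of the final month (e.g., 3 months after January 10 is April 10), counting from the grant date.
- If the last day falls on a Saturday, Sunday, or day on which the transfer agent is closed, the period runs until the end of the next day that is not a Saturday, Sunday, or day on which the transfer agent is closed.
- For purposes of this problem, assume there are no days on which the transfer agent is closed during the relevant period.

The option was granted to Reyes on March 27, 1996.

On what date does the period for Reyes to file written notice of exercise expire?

June 27, 1997

15 months after March 27, 1996 is June 27, 1997.
June 27, 1997 is a Friday and not a day on which the transfer agent is closed, so no extension applies.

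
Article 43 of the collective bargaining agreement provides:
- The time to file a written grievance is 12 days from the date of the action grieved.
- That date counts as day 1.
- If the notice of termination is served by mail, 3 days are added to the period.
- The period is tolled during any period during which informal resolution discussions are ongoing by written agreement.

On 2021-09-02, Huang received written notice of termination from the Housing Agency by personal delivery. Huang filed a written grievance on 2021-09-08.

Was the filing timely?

Yes

Counting 2021-09-02 as day 1, day 12 is September 13, 2021.
Service was not by mail, so no mail extension applies.
The deadline is September 13, 2021; the filing on September 8, 2021 is on or before that date.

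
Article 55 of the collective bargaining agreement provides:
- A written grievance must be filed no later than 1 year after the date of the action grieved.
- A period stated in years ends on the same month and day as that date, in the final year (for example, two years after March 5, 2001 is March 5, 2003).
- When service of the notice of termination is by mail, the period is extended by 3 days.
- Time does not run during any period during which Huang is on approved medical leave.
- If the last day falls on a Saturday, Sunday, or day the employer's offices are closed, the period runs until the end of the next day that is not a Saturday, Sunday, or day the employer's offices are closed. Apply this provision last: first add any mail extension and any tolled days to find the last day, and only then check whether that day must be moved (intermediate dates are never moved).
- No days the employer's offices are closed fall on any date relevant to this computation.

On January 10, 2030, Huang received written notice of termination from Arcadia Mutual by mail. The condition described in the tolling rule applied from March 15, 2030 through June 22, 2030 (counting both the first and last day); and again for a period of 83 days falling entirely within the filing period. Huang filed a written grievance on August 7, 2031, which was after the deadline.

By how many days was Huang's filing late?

1 year after January 10, 2030 is January 10, 2031.
Service was by mail, adding 3 days: January 10, 2031 + 3 days = January 13, 2031.
From March 15, 2030 through June 22, 2030 inclusive is 100 days; tolling adds 100 days: January 13, 2031 + 100 days = April 23, 2031.
Tolling adds 83 days: April 23, 2031 + 83 days = July 15, 2031.
July 15, 2031 is a Tuesday and not a day the employer's offices are closed, so no extension applies.
The deadline is July 15, 2031; from July 15, 2031 to August 7, 2031 is 23 days.

23 days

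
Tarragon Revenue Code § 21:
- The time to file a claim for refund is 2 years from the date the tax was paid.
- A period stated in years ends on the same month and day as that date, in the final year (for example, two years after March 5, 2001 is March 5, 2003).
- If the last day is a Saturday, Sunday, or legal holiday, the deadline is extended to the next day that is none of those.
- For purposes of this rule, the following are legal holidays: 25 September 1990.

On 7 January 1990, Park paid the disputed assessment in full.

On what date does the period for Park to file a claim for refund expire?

January 7, 1992

2 years after 7 January 1990 is January 7, 1992.
January 7, 1992 is a Tuesday and not a legal holiday, so no extension applies.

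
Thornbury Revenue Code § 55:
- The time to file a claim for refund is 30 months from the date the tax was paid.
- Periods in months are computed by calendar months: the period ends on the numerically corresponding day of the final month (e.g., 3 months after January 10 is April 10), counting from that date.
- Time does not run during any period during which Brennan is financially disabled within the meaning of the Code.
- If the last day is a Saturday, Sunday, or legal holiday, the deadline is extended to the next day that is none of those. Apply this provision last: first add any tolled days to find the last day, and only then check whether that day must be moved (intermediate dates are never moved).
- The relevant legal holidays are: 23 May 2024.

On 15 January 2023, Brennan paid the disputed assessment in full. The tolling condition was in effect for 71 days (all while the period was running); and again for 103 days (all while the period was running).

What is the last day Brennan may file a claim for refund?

January 5, 2026

30 months after 15 January 2023 is July 15, 2025.
Tolling adds 71 days: July 15, 2025 + 71 days = September 24, 2025.
Tolling adds 103 days: September 24, 2025 + 103 days = January 5, 2026.
January 5, 2026 is a Monday and not a legal holiday, so no extension applies.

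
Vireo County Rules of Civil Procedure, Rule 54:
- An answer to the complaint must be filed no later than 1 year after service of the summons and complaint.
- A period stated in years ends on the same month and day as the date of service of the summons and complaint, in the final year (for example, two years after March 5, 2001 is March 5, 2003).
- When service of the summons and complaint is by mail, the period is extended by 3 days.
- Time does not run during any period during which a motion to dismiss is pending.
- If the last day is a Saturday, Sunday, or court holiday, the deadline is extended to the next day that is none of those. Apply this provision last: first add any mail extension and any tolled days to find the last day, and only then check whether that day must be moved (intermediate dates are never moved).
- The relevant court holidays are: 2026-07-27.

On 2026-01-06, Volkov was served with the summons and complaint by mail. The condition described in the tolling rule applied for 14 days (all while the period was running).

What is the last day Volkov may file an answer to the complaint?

January 25, 2027

1 year after 2026-01-06 is January 6, 2027.
Service was by mail, adding 3 days: January 6, 2027 + 3 days = January 9, 2027.
Tolling adds 14 days: January 9, 2027 + 14 days = January 23, 2027.
January 23, 2027 is Saturday; January 24, 2027 is Sunday. The next qualifying day is January 25, 2027.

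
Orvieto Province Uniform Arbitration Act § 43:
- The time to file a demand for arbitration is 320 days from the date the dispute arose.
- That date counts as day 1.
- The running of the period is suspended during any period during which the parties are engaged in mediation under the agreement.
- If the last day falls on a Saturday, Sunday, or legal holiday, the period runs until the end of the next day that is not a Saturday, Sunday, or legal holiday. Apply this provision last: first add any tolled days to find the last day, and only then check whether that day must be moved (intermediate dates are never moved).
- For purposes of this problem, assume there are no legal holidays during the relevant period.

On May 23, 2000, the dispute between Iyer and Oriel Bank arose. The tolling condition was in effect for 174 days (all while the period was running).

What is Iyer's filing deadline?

September 28, 2001

Counting May 23, 2000 as day 1, day 320 is April 7, 2001.
Tolling adds 174 days: April 7, 2001 + 174 days = September 28, 2001.
September 28, 2001 is a Friday and not a legal holiday, so no extension applies.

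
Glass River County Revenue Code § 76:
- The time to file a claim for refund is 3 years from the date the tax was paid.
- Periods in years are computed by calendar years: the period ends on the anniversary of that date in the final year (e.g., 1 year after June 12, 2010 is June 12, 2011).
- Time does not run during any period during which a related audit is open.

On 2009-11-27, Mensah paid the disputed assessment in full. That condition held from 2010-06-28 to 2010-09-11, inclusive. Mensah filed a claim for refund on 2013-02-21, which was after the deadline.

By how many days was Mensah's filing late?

10 days

3 years after 2009-11-27 is November 27, 2012.
From June 28, 2010 through September 11, 2010 inclusive is 76 days; tolling adds 76 days: November 27, 2012 + 76 days = February 11, 2013.
The deadline is February 11, 2013; from February 11, 2013 to February 21, 2013 is 10 days.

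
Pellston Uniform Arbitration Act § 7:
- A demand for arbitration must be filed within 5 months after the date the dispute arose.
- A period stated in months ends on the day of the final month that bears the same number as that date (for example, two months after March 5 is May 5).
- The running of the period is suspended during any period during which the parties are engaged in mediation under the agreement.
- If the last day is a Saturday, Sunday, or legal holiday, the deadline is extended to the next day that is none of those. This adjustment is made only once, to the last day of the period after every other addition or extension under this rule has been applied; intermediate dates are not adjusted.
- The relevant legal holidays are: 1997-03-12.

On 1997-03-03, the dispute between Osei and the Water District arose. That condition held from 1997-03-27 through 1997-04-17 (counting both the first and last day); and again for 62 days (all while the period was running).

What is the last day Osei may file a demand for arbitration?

5 months after 1997-03-03 is August 3, 1997.
From March 27, 1997 through April 17, 1997 inclusive is 22 days; tolling adds 22 days: August 3, 1997 + 22 days = August 25, 1997.
Tolling adds 62 days: August 25, 1997 + 62 days = October 26, 1997.
October 26, 1997 is Sunday. The next qualifying day is October 27, 1997.

October 27, 1997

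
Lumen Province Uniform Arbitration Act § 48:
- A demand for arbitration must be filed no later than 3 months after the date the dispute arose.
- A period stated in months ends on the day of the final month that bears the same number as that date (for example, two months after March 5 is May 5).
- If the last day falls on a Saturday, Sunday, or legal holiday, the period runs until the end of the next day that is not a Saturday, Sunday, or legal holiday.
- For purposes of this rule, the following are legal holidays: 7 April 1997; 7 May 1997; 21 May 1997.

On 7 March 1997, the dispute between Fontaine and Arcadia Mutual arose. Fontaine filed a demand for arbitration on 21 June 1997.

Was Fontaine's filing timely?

3 months after 7 March 1997 is June 7, 1997.
June 7, 1997 is Saturday; June 8, 1997 is Sunday. The next qualifying day is June 9, 1997.
The deadline is June 9, 1997; the filing on June 21, 1997 is after that date.

No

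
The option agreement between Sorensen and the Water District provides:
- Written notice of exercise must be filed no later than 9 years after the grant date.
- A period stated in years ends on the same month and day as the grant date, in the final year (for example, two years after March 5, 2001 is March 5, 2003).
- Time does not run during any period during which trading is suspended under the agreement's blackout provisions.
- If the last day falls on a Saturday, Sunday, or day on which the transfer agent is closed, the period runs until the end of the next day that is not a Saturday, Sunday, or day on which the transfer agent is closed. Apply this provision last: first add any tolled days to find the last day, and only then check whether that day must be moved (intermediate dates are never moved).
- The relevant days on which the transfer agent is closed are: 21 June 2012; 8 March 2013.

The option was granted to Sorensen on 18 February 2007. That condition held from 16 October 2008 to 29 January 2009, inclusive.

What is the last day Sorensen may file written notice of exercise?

9 years after 18 February 2007 is February 18, 2016.
From October 16, 2008 through January 29, 2009 inclusive is 106 days; tolling adds 106 days: February 18, 2016 + 106 days = June 3, 2016.
June 3, 2016 is a Friday and not a day on which the transfer agent is closed, so no extension applies.

June 3, 2016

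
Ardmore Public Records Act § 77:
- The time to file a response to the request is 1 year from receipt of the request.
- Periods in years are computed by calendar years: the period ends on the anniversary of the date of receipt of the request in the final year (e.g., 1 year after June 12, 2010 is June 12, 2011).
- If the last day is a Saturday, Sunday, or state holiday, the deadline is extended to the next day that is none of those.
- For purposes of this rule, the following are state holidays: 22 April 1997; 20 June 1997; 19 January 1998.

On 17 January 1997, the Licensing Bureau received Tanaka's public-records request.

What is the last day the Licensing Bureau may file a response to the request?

1 year after 17 January 1997 is January 17, 1998.
January 17, 1998 is Saturday; January 18, 1998 is Sunday; January 19, 1998 is a listed holiday. The next qualifying day is January 20, 1998.

January 20, 1998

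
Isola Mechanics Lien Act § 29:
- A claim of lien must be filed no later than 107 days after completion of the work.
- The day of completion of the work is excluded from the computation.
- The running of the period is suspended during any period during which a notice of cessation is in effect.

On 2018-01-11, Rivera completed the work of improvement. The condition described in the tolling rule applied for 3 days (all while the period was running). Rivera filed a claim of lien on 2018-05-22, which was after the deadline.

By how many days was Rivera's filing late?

107 days after 2018-01-11 is April 28, 2018.
Tolling adds 3 days: April 28, 2018 + 3 days = May 1, 2018.
The deadline is May 1, 2018; from May 1, 2018 to May 22, 2018 is 21 days.

21 days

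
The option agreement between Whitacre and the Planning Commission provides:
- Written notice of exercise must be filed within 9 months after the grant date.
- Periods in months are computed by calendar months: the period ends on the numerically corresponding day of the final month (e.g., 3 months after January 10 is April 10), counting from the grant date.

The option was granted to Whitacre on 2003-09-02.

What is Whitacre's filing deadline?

9 months after 2003-09-02 is June 2, 2004.

June 2, 2004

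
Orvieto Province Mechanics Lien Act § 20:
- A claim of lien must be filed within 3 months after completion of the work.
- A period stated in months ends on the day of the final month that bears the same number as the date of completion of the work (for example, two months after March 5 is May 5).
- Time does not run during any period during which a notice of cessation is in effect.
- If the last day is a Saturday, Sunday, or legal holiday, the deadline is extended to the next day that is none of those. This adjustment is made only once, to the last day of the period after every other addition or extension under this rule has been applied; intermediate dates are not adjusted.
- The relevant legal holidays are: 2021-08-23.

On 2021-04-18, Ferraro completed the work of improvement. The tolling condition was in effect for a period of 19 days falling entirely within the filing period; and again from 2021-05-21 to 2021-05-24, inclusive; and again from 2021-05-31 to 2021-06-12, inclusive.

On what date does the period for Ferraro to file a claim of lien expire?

August 24, 2021

3 months after 2021-04-18 is July 18, 2021.
Tolling adds 19 days: July 18, 2021 + 19 days = August 6, 2021.
From May 21, 2021 through May 24, 2021 inclusive is 4 days; tolling adds 4 days: August 6, 2021 + 4 days = August 10, 2021.
From May 31, 2021 through June 12, 2021 inclusive is 13 days; tolling adds 13 days: August 10, 2021 + 13 days = August 23, 2021.
August 23, 2021 is a listed holiday. The next qualifying day is August 24, 2021.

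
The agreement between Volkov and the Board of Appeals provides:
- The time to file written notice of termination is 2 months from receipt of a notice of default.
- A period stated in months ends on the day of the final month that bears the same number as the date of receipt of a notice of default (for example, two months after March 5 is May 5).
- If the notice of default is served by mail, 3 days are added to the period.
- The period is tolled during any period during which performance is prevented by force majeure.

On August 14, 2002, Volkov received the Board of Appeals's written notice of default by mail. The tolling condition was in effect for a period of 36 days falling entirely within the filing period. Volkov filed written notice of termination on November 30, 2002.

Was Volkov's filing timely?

2 months after August 14, 2002 is October 14, 2002.
Service was by mail, adding 3 days: October 14, 2002 + 3 days = October 17, 2002.
Tolling adds 36 days: October 17, 2002 + 36 days = November 22, 2002.
The deadline is November 22, 2002; the filing on November 30, 2002 is after that date.

No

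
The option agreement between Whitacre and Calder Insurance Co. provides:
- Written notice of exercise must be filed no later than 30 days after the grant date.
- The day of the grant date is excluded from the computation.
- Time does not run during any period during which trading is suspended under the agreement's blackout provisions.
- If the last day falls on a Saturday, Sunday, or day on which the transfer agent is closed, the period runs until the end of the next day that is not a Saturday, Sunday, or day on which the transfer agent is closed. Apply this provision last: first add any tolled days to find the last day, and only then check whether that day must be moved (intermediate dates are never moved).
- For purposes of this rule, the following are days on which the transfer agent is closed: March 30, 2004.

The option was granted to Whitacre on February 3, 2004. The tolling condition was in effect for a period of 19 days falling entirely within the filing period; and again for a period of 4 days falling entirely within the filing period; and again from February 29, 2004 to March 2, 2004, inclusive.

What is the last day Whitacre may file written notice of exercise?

March 31, 2004

30 days after February 3, 2004 is March 4, 2004.
Tolling adds 19 days: March 4, 2004 + 19 days = March 23, 2004.
Tolling adds 4 days: March 23, 2004 + 4 days = March 27, 2004.
From February 29, 2004 through March 2, 2004 inclusive is 3 days; tolling adds 3 days: March 27, 2004 + 3 days = March 30, 2004.
March 30, 2004 is a listed holiday. The next qualifying day is March 31, 2004.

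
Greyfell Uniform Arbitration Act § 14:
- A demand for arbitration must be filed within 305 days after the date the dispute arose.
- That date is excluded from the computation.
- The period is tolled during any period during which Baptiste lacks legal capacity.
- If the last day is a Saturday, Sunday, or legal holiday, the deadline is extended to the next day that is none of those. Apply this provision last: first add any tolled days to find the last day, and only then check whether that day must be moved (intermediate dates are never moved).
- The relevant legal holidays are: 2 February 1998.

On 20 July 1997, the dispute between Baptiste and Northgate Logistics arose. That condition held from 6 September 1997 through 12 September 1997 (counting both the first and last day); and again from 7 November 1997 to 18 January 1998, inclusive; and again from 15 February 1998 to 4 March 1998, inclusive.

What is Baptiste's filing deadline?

August 27, 1998

305 days after 20 July 1997 is May 21, 1998.
From September 6, 1997 through September 12, 1997 inclusive is 7 days; tolling adds 7 days: May 21, 1998 + 7 days = May 28, 1998.
From November 7, 1997 through January 18, 1998 inclusive is 73 days; tolling adds 73 days: May 28, 1998 + 73 days = August 9, 1998.
From February 15, 1998 through March 4, 1998 inclusive is 18 days; tolling adds 18 days: August 9, 1998 + 18 days = August 27, 1998.
August 27, 1998 is a Thursday and not a legal holiday, so no extension applies.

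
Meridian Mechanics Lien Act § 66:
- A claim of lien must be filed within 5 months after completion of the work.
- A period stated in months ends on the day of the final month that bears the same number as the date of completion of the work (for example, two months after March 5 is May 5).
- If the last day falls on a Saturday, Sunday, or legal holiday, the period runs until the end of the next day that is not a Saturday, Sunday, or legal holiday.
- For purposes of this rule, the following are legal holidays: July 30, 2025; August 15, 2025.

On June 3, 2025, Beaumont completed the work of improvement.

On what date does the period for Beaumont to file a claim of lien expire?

November 3, 2025

5 months after June 3, 2025 is November 3, 2025.
November 3, 2025 is a Monday and not a legal holiday, so no extension applies.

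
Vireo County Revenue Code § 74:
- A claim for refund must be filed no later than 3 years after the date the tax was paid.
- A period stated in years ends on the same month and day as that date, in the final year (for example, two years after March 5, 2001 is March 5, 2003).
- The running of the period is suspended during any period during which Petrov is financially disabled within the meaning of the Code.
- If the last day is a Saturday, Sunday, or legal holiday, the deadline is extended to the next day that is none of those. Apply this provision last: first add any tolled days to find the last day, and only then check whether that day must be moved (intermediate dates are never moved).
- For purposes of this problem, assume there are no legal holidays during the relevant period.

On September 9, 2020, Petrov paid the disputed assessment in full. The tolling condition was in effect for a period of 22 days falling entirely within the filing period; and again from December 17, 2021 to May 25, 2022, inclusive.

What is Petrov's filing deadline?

3 years after September 9, 2020 is September 9, 2023.
Tolling adds 22 days: September 9, 2023 + 22 days = October 1, 2023.
From December 17, 2021 through May 25, 2022 inclusive is 160 days; tolling adds 160 days: October 1, 2023 + 160 days = March 9, 2024.
March 9, 2024 is Saturday; March 10, 2024 is Sunday. The next qualifying day is March 11, 2024.

March 11, 2024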